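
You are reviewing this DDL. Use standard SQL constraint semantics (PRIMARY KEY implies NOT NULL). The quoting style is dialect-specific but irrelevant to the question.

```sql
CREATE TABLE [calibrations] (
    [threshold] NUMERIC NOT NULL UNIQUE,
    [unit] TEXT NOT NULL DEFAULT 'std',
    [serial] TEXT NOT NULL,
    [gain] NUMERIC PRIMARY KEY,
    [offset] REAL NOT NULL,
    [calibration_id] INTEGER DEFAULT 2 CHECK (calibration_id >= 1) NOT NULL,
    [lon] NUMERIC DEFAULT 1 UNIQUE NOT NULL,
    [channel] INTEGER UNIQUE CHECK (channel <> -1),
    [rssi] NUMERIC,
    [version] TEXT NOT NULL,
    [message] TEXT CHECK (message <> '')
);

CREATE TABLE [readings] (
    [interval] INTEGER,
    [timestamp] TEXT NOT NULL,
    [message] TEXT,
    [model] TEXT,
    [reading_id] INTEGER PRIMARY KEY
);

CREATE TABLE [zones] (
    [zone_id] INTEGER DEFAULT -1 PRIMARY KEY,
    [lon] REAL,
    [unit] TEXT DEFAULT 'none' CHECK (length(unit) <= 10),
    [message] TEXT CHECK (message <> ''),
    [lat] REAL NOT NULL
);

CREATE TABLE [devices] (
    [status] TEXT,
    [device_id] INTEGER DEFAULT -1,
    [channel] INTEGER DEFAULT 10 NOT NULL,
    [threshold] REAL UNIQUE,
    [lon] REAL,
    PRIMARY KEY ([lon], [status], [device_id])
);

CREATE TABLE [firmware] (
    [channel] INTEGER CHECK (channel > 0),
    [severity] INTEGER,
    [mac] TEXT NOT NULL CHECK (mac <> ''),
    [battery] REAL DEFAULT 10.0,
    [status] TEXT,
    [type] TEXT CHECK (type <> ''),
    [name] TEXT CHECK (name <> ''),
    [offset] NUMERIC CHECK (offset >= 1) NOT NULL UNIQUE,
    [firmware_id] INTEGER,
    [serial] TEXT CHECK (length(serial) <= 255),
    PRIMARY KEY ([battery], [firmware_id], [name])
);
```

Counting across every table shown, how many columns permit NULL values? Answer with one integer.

15

calibrations: 3 nullable (channel, rssi, message — PK (gain) and explicit NOT NULL columns excluded).
readings: 3 nullable (interval, message, model — PK (reading_id) and explicit NOT NULL columns excluded).
zones: 3 nullable (lon, unit, message — PK (zone_id) and explicit NOT NULL columns excluded).
devices: 1 nullable (threshold — PK (lon, status, device_id) and explicit NOT NULL columns excluded).
firmware: 5 nullable (channel, severity, status, type, serial — PK (battery, firmware_id, name) and explicit NOT NULL columns excluded).
Total: 3 + 3 + 3 + 1 + 5 = 15.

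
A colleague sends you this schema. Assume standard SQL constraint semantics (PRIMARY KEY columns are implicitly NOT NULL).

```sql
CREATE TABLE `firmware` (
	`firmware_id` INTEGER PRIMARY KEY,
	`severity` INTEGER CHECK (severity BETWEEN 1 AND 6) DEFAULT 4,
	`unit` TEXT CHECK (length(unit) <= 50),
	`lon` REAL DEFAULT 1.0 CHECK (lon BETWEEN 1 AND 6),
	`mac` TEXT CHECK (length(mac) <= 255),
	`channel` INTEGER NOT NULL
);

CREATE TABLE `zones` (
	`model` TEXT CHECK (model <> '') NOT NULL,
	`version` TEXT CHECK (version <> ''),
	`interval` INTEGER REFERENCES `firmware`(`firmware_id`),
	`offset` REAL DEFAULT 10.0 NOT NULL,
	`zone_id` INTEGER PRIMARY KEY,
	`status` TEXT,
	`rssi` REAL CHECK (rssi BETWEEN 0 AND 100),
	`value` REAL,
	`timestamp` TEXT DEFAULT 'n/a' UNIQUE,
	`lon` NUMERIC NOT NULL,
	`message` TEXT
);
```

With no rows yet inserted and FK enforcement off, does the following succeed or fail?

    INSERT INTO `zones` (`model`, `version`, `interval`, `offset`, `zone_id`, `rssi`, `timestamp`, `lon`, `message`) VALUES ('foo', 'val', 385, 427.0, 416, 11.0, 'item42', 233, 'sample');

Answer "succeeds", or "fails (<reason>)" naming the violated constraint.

NOT NULL columns: lon is supplied; model is supplied; offset is supplied; zone_id is supplied.
CHECK constraints: 'foo' satisfies (model <> ''); 'val' satisfies (version <> ''); 11.0 satisfies (rssi BETWEEN 0 AND 100).
No constraint is violated.

succeeds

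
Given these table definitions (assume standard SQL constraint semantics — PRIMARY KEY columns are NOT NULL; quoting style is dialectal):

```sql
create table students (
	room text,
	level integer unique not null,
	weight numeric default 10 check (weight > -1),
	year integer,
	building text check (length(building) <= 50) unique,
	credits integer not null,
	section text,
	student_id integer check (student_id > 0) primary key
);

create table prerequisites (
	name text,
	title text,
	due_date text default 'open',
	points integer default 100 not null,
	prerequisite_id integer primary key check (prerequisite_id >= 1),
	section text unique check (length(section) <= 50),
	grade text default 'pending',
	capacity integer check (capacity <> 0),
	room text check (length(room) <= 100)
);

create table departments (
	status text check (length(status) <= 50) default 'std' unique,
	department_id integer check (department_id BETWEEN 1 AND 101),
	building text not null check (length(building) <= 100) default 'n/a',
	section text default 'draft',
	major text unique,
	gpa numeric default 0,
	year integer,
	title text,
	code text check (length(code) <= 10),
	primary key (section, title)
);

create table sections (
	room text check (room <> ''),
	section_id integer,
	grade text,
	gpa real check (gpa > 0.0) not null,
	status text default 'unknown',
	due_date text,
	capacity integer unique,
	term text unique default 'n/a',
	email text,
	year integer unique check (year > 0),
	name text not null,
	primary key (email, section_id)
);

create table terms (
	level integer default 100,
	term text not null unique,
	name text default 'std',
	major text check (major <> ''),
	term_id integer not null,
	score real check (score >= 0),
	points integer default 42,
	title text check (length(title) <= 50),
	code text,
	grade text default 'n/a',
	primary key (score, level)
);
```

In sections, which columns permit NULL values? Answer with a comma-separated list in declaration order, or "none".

- room: CHECK does not forbid NULL (a CHECK constraint passes when its expression is NULL) → nullable.
- section_id: part of the PRIMARY KEY, which implies NOT NULL → not nullable.
- grade: no NOT NULL constraint applies → nullable.
- gpa: declared NOT NULL → not nullable.
- status: DEFAULT only fills an omitted column; an explicit NULL is still allowed → nullable.
- due_date: no NOT NULL constraint applies → nullable.
- capacity: UNIQUE does not imply NOT NULL → nullable.
- term: UNIQUE does not imply NOT NULL → nullable.
- email: part of the PRIMARY KEY, which implies NOT NULL → not nullable.
- year: CHECK does not forbid NULL (a CHECK constraint passes when its expression is NULL) → nullable.
- name: declared NOT NULL → not nullable.

room, grade, status, due_date, capacity, term, year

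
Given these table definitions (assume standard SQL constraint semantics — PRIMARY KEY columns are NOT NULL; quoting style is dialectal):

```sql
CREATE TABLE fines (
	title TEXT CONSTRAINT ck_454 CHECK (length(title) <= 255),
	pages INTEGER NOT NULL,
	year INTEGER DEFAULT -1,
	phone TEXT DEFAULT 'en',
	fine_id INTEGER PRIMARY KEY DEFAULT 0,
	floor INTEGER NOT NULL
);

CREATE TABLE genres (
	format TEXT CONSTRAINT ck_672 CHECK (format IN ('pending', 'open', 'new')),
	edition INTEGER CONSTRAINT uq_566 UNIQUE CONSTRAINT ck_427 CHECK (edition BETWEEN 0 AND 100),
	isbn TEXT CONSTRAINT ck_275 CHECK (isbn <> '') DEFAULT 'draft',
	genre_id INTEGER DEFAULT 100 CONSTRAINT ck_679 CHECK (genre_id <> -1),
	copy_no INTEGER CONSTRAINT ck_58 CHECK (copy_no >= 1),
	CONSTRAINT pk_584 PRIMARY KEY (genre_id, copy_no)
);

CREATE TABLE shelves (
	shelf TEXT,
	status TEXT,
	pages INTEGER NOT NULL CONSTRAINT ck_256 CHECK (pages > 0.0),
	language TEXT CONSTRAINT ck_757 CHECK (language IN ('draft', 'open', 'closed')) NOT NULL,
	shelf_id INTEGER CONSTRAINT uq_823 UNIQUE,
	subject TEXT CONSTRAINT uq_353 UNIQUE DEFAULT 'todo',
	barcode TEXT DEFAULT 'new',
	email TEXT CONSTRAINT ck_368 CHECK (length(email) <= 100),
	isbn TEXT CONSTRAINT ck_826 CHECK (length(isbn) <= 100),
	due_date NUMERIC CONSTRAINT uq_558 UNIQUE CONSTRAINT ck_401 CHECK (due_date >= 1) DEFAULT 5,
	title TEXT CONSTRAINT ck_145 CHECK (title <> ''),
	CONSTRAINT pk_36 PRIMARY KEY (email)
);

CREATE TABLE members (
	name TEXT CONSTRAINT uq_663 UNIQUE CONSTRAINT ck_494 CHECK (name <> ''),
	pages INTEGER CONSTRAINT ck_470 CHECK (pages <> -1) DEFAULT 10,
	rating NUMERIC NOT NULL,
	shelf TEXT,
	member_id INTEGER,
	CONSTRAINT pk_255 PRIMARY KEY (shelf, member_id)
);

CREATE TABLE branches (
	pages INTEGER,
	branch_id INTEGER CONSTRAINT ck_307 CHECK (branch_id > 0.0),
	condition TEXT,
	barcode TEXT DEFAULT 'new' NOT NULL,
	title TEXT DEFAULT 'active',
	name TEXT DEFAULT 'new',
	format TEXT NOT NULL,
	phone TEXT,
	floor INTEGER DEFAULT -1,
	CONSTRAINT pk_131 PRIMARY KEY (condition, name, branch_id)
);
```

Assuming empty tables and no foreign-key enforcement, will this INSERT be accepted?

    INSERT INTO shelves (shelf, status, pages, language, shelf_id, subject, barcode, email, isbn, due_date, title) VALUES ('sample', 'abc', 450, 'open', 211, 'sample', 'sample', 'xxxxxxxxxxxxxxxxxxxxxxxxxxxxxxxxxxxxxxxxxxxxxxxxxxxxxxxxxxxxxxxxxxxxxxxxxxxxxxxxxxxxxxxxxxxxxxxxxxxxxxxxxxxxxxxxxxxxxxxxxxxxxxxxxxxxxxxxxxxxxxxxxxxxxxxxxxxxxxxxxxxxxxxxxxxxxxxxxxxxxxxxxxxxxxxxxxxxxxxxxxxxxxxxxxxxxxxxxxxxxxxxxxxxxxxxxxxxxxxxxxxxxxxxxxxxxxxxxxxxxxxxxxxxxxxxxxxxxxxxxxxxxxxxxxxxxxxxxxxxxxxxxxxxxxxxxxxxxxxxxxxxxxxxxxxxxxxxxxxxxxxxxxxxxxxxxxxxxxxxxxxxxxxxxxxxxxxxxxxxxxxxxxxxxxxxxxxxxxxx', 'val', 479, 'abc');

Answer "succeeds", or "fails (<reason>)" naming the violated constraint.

fails (CHECK on email)

The value 'xxxxxxxxxxxxxxxxxxxxxxxxxxxxxxxxxxxxxxxxxxxxxxxxxxxxxxxxxxxxxxxxxxxxxxxxxxxxxxxxxxxxxxxxxxxxxxxxxxxxxxxxxxxxxxxxxxxxxxxxxxxxxxxxxxxxxxxxxxxxxxxxxxxxxxxxxxxxxxxxxxxxxxxxxxxxxxxxxxxxxxxxxxxxxxxxxxxxxxxxxxxxxxxxxxxxxxxxxxxxxxxxxxxxxxxxxxxxxxxxxxxxxxxxxxxxxxxxxxxxxxxxxxxxxxxxxxxxxxxxxxxxxxxxxxxxxxxxxxxxxxxxxxxxxxxxxxxxxxxxxxxxxxxxxxxxxxxxxxxxxxxxxxxxxxxxxxxxxxxxxxxxxxxxxxxxxxxxxxxxxxxxxxxxxxxxxxxxxxxx' for email violates CHECK (length(email) <= 100).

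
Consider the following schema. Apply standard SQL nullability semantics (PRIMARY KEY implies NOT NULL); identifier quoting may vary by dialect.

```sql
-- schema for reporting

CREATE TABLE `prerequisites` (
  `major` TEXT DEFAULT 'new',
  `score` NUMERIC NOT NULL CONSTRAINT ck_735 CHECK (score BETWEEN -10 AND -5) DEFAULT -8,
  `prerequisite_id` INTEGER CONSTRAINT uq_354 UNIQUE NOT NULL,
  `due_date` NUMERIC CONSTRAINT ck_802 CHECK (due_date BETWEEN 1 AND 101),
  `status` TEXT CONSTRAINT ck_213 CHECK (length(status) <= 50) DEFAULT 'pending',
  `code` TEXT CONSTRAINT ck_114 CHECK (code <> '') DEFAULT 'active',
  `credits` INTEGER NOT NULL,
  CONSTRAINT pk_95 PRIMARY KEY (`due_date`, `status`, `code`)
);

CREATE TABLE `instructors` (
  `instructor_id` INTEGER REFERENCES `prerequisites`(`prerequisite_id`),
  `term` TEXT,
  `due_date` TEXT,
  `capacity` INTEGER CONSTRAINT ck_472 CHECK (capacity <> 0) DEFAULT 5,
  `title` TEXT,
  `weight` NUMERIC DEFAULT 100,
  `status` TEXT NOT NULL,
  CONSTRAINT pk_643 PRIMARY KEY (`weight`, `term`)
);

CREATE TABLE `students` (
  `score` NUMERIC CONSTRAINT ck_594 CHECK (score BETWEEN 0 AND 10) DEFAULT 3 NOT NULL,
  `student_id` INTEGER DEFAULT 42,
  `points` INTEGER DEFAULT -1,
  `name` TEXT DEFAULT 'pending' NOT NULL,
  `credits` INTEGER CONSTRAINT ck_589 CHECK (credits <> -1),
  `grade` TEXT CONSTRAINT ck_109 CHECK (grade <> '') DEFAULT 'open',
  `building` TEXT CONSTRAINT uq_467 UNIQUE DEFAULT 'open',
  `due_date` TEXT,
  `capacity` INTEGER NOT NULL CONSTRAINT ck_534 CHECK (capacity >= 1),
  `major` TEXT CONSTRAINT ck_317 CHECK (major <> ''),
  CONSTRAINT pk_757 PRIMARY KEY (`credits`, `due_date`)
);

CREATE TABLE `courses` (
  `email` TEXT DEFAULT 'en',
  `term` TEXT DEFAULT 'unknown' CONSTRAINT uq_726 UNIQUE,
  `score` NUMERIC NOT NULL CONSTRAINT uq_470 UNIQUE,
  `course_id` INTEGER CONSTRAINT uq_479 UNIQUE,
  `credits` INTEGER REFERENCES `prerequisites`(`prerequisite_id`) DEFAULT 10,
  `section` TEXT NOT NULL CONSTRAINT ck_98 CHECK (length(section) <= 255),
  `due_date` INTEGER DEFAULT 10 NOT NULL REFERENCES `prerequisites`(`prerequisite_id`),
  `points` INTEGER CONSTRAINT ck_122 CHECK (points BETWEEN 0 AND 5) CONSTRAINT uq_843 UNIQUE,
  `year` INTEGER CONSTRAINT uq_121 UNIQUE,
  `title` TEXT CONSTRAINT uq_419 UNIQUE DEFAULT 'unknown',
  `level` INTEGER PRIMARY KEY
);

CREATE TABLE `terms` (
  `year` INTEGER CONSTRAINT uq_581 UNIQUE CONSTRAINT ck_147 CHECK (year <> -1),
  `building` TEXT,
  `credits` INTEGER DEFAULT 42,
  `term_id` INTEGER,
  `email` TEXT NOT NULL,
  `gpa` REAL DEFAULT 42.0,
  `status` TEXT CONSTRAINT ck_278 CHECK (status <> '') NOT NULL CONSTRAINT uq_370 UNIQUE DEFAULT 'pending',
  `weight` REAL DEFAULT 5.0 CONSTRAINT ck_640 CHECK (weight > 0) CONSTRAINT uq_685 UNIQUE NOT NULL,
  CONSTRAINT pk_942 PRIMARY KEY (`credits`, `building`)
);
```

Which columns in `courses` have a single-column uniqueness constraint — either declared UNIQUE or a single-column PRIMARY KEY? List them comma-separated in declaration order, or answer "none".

term, score, course_id, points, year, title, level

- email: no UNIQUE or single-column PK constraint.
- term: declared UNIQUE → unique.
- score: declared UNIQUE → unique.
- course_id: declared UNIQUE → unique.
- credits: no UNIQUE or single-column PK constraint.
- section: no UNIQUE or single-column PK constraint.
- due_date: no UNIQUE or single-column PK constraint.
- points: declared UNIQUE → unique.
- year: declared UNIQUE → unique.
- title: declared UNIQUE → unique.
- level: single-column PRIMARY KEY → unique.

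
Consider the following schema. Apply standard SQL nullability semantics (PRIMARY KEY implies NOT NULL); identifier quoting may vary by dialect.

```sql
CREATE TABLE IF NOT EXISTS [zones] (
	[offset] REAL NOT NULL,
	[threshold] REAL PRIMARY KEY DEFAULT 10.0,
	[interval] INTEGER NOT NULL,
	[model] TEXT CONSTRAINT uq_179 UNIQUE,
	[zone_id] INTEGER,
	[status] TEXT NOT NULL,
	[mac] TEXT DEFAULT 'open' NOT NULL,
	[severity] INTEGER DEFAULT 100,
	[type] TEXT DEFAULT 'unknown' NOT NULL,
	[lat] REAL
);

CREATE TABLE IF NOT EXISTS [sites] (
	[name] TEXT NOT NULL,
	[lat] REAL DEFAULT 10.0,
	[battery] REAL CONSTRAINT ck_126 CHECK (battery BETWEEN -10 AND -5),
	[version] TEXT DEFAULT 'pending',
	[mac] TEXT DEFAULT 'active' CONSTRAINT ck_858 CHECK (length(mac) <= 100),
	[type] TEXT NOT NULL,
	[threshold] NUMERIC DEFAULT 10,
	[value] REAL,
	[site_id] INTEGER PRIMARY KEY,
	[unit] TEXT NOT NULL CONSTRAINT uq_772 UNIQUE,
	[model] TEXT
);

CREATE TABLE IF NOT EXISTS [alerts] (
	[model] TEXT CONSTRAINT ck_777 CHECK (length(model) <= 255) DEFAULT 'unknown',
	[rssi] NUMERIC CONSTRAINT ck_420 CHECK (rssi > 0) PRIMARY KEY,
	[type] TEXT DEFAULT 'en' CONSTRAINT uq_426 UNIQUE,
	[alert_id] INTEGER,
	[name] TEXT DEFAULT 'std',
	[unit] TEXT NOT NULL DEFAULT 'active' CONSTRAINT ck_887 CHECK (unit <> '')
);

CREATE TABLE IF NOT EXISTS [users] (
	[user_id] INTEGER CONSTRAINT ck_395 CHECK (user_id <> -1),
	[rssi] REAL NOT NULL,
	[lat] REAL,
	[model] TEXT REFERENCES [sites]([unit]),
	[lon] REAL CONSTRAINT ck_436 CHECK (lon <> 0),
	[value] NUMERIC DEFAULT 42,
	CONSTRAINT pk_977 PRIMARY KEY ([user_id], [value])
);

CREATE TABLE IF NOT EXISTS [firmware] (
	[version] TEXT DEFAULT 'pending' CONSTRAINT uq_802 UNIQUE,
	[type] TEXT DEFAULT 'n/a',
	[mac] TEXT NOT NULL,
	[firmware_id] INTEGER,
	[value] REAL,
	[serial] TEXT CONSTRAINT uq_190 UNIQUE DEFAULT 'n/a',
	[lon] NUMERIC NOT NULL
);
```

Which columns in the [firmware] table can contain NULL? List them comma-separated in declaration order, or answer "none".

version, type, firmware_id, value, serial

- version: UNIQUE does not imply NOT NULL → nullable.
- type: DEFAULT only fills an omitted column; an explicit NULL is still allowed → nullable.
- mac: declared NOT NULL → not nullable.
- firmware_id: no NOT NULL constraint applies → nullable.
- value: no NOT NULL constraint applies → nullable.
- serial: UNIQUE does not imply NOT NULL → nullable.
- lon: declared NOT NULL → not nullable.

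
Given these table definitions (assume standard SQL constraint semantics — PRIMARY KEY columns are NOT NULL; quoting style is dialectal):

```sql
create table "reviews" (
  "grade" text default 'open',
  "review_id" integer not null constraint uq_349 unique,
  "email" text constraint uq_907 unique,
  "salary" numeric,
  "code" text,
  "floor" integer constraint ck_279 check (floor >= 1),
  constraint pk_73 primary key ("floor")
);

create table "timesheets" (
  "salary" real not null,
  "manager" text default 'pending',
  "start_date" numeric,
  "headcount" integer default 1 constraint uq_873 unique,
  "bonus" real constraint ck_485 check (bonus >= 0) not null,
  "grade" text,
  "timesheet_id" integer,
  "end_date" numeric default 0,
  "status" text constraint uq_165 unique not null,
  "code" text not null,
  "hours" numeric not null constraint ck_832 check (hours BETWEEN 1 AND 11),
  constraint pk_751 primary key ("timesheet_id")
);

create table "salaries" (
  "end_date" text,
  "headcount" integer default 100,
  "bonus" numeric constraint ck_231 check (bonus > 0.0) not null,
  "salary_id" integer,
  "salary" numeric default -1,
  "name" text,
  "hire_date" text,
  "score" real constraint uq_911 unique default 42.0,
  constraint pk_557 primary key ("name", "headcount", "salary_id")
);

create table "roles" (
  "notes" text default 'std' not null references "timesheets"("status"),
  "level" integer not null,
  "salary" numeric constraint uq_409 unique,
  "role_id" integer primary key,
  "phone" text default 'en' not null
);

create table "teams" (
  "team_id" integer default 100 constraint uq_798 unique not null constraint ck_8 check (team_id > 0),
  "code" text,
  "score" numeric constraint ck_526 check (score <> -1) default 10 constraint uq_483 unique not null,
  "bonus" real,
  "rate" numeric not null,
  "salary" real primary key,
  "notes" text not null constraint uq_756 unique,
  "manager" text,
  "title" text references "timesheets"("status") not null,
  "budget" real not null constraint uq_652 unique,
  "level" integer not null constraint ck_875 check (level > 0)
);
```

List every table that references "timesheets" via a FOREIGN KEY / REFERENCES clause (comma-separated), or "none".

roles, teams

- roles.notes references timesheets(status).
- teams.title references timesheets(status).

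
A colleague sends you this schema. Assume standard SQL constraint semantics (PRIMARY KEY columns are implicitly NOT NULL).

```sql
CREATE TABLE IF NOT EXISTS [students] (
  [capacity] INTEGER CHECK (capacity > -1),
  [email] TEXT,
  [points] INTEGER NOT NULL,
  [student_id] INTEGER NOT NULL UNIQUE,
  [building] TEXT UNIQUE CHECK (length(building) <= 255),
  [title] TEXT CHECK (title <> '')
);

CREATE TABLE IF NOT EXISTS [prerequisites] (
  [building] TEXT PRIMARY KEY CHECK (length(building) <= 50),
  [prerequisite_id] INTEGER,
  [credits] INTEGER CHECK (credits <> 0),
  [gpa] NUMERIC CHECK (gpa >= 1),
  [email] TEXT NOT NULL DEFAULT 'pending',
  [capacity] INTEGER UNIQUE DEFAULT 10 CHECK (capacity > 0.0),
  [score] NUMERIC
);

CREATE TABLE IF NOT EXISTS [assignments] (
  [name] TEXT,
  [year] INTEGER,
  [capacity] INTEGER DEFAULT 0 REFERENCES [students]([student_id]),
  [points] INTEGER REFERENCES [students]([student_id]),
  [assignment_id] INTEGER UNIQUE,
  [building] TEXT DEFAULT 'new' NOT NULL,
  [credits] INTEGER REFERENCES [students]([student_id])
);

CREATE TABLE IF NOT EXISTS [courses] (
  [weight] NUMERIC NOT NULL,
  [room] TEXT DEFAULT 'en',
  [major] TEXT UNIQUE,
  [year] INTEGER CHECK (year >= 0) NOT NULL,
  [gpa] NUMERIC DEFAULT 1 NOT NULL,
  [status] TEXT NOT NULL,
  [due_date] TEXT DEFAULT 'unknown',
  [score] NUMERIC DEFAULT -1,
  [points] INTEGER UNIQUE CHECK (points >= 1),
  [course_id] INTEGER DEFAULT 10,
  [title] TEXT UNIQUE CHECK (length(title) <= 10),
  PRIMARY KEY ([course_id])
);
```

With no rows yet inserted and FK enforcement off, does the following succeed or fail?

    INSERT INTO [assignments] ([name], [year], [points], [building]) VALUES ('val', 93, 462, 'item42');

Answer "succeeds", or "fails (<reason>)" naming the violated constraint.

succeeds

NOT NULL columns: building is supplied.
No constraint is violated.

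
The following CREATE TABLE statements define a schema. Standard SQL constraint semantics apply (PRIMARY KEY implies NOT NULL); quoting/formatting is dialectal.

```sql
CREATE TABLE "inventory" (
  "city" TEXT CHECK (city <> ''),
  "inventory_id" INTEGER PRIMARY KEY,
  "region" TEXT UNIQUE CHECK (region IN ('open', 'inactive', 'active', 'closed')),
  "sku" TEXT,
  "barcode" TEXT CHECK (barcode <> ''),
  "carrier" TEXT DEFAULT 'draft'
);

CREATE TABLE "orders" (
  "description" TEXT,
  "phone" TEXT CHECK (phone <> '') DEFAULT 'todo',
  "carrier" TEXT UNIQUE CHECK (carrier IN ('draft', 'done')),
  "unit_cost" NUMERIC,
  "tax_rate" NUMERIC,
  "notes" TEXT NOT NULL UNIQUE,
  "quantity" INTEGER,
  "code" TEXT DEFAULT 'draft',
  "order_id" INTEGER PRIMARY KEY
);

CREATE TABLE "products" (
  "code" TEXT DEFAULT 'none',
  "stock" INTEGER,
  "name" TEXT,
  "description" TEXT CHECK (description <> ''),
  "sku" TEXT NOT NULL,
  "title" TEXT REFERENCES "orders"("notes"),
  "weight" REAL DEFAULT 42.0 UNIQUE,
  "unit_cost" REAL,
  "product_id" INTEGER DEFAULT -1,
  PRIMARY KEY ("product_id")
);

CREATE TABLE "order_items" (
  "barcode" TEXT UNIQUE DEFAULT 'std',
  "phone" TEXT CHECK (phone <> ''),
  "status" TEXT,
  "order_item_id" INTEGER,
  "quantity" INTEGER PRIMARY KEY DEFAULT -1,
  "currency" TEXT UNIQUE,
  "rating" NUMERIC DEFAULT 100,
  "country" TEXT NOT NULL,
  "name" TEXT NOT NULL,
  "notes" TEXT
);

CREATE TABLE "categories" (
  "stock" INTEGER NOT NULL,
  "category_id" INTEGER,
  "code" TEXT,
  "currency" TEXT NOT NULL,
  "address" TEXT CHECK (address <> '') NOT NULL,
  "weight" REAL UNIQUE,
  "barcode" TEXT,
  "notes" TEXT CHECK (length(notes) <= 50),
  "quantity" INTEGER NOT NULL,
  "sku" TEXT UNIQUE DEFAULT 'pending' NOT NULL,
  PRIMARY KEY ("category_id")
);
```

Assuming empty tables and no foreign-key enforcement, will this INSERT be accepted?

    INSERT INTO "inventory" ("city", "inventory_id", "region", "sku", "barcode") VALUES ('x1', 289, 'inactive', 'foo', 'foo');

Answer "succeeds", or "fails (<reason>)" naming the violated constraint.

NOT NULL columns: inventory_id is supplied.
CHECK constraints: 'x1' satisfies (city <> ''); 'inactive' satisfies (region IN ('open', 'inactive', 'active', 'closed')); 'foo' satisfies (barcode <> '').
No constraint is violated.

succeeds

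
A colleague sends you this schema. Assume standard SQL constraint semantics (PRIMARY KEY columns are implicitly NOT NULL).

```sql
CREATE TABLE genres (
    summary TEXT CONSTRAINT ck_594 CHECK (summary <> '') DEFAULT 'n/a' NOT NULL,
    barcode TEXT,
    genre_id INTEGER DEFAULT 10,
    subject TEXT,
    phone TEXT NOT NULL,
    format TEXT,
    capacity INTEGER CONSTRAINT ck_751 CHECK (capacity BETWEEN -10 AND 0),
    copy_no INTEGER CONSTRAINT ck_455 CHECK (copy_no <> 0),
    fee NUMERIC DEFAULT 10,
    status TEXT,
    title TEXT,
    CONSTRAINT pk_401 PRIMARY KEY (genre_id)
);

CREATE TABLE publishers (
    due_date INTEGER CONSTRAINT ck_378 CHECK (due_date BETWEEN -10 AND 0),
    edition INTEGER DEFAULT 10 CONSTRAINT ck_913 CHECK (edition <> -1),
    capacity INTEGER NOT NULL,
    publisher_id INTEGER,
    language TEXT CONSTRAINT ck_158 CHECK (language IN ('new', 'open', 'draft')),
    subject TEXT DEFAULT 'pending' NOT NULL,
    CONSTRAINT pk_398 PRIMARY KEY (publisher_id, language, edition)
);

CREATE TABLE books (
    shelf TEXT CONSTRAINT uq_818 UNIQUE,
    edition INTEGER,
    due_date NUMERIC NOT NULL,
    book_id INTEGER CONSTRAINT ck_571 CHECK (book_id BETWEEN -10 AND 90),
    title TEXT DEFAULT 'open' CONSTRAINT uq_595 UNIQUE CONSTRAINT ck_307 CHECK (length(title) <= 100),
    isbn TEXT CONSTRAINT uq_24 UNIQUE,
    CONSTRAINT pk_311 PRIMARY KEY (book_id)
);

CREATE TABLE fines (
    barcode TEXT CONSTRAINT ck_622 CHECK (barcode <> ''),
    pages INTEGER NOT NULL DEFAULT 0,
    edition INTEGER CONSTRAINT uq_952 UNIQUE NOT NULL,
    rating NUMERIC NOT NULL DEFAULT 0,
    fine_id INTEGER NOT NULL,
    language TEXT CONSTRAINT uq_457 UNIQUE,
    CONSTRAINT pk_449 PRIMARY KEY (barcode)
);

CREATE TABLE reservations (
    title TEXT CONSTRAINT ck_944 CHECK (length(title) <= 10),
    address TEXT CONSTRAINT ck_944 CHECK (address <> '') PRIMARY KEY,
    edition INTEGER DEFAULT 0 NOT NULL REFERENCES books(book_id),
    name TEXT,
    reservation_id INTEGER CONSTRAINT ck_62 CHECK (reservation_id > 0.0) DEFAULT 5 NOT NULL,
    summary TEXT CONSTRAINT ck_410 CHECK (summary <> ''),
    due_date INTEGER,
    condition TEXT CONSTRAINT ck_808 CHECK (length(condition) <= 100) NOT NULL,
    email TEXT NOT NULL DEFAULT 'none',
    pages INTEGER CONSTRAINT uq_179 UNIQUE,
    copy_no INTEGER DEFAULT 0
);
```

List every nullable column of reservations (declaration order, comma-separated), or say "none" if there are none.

title, name, summary, due_date, pages, copy_no

- title: CHECK does not forbid NULL (a CHECK constraint passes when its expression is NULL) → nullable.
- address: part of the PRIMARY KEY, which implies NOT NULL → not nullable.
- edition: declared NOT NULL → not nullable.
- name: no NOT NULL constraint applies → nullable.
- reservation_id: declared NOT NULL → not nullable.
- summary: CHECK does not forbid NULL (a CHECK constraint passes when its expression is NULL) → nullable.
- due_date: no NOT NULL constraint applies → nullable.
- condition: declared NOT NULL → not nullable.
- email: declared NOT NULL → not nullable.
- pages: UNIQUE does not imply NOT NULL → nullable.
- copy_no: DEFAULT only fills an omitted column; an explicit NULL is still allowed → nullable.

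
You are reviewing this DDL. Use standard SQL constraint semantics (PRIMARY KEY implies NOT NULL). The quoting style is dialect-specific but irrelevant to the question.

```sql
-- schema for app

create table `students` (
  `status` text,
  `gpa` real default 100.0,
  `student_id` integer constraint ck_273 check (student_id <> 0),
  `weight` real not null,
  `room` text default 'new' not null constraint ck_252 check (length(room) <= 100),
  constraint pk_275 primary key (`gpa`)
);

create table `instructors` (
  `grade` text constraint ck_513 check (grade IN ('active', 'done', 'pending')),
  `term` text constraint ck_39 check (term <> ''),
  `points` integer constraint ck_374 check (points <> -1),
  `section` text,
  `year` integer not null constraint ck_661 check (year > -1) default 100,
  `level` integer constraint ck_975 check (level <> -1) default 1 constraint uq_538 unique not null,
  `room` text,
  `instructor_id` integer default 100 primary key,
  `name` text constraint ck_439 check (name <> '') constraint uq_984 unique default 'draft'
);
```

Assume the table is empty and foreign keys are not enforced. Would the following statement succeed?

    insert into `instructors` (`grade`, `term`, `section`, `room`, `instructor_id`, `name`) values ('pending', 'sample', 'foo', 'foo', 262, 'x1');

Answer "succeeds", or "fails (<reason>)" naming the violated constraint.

succeeds

NOT NULL columns: instructor_id is supplied; level defaults to 1; year defaults to 100.
CHECK constraints: 'pending' satisfies (grade IN ('active', 'done', 'pending')); 'sample' satisfies (term <> ''); 'x1' satisfies (name <> '').
No constraint is violated.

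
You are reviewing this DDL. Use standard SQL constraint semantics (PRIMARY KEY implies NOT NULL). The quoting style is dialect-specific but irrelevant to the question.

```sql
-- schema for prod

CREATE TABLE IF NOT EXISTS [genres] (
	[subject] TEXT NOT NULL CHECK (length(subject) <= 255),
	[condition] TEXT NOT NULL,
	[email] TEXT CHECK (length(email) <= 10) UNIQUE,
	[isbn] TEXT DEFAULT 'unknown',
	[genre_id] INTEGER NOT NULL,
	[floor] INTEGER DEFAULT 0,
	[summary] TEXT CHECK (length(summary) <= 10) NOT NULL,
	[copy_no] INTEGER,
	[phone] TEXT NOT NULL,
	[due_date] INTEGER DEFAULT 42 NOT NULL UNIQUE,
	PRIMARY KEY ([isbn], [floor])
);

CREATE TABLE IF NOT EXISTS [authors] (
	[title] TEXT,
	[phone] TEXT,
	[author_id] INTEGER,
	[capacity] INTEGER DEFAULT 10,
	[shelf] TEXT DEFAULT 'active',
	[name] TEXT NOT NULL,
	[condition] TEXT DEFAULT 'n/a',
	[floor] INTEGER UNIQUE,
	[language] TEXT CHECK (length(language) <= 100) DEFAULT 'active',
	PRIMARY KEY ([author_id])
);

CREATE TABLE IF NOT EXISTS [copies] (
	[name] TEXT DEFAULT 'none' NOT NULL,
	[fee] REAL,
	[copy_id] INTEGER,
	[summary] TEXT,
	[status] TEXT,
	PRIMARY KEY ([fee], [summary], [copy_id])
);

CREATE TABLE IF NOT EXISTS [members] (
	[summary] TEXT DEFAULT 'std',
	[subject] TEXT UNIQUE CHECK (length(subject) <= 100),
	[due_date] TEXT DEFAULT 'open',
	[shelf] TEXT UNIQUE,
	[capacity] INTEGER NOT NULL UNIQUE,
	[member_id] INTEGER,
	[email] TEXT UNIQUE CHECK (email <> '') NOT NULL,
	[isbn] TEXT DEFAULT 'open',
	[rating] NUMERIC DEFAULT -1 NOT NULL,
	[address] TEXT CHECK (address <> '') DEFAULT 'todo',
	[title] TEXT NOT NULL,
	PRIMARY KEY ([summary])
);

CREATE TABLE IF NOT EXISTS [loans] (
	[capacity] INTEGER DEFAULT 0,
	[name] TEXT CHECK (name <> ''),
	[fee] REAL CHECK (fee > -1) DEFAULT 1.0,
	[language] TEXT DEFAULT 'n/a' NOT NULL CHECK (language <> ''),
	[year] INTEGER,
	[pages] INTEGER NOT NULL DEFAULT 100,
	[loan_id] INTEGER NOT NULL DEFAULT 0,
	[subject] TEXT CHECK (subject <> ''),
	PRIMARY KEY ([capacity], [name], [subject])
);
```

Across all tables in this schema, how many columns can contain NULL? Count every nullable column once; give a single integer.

genres: 2 nullable (email, copy_no — PK (isbn, floor) and explicit NOT NULL columns excluded).
authors: 7 nullable (title, phone, capacity, shelf, condition, floor, language — PK (author_id) and explicit NOT NULL columns excluded).
copies: 1 nullable (status — PK (fee, summary, copy_id) and explicit NOT NULL columns excluded).
members: 6 nullable (subject, due_date, shelf, member_id, isbn, address — PK (summary) and explicit NOT NULL columns excluded).
loans: 2 nullable (fee, year — PK (capacity, name, subject) and explicit NOT NULL columns excluded).
Total: 2 + 7 + 1 + 6 + 2 = 18.

18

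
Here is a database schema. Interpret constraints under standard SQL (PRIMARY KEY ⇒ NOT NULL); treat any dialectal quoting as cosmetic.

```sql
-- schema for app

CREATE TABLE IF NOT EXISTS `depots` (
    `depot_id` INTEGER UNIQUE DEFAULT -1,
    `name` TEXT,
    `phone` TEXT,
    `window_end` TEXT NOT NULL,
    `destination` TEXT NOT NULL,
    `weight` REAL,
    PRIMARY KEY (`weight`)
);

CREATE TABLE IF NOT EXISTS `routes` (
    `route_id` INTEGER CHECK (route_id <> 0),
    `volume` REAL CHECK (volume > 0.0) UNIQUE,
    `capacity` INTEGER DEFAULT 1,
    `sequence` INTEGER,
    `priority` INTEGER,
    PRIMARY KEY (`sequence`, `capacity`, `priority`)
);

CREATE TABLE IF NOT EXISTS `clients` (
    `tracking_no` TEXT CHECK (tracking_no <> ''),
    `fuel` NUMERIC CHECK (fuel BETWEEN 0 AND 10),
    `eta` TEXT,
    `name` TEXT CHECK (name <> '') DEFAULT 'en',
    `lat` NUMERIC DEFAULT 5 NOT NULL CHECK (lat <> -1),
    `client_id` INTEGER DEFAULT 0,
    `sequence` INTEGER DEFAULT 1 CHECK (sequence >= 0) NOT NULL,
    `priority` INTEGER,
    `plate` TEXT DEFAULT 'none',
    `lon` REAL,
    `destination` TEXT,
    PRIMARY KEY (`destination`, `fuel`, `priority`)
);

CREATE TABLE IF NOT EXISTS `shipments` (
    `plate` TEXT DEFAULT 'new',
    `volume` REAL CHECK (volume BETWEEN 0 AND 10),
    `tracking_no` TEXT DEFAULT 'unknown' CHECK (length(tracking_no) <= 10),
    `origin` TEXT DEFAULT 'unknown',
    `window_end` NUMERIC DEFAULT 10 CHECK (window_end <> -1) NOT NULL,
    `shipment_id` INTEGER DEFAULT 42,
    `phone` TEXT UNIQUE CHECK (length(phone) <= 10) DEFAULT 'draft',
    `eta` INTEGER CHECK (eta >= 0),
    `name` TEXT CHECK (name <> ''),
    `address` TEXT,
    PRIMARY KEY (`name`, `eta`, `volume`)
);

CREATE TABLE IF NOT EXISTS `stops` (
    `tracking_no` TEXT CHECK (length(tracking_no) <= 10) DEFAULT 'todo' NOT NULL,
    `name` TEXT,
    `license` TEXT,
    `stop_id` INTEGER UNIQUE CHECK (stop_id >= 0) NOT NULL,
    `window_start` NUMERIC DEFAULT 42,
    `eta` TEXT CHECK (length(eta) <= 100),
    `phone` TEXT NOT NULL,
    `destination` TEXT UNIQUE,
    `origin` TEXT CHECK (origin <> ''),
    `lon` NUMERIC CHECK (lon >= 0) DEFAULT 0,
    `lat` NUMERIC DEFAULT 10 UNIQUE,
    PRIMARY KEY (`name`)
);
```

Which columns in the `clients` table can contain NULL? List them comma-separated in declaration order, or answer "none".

tracking_no, eta, name, client_id, plate, lon

- tracking_no: CHECK does not forbid NULL (a CHECK constraint passes when its expression is NULL) → nullable.
- fuel: part of the PRIMARY KEY, which implies NOT NULL → not nullable.
- eta: no NOT NULL constraint applies → nullable.
- name: CHECK does not forbid NULL (a CHECK constraint passes when its expression is NULL) → nullable.
- lat: declared NOT NULL → not nullable.
- client_id: DEFAULT only fills an omitted column; an explicit NULL is still allowed → nullable.
- sequence: declared NOT NULL → not nullable.
- priority: part of the PRIMARY KEY, which implies NOT NULL → not nullable.
- plate: DEFAULT only fills an omitted column; an explicit NULL is still allowed → nullable.
- lon: no NOT NULL constraint applies → nullable.
- destination: part of the PRIMARY KEY, which implies NOT NULL → not nullable.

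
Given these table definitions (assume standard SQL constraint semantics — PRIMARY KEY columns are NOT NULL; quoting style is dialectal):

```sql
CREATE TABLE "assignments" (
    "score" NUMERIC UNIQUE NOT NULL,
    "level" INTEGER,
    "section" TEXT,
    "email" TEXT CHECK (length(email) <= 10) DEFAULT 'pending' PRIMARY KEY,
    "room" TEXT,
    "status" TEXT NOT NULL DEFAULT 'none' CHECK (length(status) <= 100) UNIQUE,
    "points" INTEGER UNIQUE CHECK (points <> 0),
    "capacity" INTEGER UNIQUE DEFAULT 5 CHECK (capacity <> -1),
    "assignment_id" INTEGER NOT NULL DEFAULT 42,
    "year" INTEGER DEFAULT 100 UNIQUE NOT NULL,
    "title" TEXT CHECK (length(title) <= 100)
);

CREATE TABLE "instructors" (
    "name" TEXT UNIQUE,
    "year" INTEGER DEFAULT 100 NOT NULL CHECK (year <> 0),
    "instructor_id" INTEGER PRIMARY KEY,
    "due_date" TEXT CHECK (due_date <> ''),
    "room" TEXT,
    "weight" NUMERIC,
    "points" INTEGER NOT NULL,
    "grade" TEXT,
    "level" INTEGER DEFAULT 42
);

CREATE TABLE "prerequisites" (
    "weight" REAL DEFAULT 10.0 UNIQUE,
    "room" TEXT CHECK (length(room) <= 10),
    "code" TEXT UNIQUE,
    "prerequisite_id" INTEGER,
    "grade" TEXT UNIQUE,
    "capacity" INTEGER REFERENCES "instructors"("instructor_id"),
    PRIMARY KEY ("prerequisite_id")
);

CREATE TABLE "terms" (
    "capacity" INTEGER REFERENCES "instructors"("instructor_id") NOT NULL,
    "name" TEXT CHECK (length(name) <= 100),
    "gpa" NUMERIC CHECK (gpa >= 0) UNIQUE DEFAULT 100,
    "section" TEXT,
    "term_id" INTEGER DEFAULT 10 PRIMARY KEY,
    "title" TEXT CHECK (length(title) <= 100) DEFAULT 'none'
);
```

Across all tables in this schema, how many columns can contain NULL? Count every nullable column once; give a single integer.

21

assignments: 6 nullable (level, section, room, points, capacity, title — PK (email) and explicit NOT NULL columns excluded).
instructors: 6 nullable (name, due_date, room, weight, grade, level — PK (instructor_id) and explicit NOT NULL columns excluded).
prerequisites: 5 nullable (weight, room, code, grade, capacity — PK (prerequisite_id) and explicit NOT NULL columns excluded).
terms: 4 nullable (name, gpa, section, title — PK (term_id) and explicit NOT NULL columns excluded).
Total: 6 + 6 + 5 + 4 = 21.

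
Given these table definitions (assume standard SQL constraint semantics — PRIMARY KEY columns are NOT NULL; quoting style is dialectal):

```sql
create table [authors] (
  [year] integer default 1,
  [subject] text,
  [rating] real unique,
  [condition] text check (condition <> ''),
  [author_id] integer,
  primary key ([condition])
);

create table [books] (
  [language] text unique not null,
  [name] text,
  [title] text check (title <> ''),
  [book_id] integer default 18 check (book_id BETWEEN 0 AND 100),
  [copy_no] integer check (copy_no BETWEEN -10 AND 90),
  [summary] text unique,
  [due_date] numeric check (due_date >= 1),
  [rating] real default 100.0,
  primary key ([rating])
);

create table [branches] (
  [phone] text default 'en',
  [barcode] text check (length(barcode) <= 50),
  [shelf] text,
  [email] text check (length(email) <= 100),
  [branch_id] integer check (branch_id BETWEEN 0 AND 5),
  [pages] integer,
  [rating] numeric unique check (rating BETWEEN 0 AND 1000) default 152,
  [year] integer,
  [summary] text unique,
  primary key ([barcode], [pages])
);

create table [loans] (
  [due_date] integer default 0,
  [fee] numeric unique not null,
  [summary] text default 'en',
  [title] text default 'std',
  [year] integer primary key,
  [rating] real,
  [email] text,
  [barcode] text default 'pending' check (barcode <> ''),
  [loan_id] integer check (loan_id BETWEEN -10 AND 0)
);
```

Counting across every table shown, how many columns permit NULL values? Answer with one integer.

24

authors: 4 nullable (year, subject, rating, author_id — PK (condition) and explicit NOT NULL columns excluded).
books: 6 nullable (name, title, book_id, copy_no, summary, due_date — PK (rating) and explicit NOT NULL columns excluded).
branches: 7 nullable (phone, shelf, email, branch_id, rating, year, summary — PK (barcode, pages) and explicit NOT NULL columns excluded).
loans: 7 nullable (due_date, summary, title, rating, email, barcode, loan_id — PK (year) and explicit NOT NULL columns excluded).
Total: 4 + 6 + 7 + 7 = 24.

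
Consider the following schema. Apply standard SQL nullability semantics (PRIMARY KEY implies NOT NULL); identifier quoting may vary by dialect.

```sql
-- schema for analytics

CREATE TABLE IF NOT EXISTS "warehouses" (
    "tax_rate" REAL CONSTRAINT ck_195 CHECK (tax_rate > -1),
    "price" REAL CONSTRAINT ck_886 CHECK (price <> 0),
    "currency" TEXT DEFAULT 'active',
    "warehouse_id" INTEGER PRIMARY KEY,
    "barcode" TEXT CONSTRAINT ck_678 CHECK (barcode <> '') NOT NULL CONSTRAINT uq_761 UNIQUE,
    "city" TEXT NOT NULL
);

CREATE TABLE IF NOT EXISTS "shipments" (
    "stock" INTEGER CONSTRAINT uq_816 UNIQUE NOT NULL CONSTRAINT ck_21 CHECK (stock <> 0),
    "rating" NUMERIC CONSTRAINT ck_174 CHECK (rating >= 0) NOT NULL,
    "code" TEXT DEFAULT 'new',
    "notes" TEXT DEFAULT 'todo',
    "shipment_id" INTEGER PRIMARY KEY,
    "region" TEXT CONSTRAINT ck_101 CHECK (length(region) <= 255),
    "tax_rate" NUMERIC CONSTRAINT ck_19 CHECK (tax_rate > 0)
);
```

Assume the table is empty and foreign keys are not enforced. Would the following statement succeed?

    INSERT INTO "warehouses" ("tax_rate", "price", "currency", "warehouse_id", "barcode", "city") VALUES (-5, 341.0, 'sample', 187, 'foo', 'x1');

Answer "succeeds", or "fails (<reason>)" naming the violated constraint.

fails (CHECK on tax_rate)

The value -5 for tax_rate violates CHECK (tax_rate > -1).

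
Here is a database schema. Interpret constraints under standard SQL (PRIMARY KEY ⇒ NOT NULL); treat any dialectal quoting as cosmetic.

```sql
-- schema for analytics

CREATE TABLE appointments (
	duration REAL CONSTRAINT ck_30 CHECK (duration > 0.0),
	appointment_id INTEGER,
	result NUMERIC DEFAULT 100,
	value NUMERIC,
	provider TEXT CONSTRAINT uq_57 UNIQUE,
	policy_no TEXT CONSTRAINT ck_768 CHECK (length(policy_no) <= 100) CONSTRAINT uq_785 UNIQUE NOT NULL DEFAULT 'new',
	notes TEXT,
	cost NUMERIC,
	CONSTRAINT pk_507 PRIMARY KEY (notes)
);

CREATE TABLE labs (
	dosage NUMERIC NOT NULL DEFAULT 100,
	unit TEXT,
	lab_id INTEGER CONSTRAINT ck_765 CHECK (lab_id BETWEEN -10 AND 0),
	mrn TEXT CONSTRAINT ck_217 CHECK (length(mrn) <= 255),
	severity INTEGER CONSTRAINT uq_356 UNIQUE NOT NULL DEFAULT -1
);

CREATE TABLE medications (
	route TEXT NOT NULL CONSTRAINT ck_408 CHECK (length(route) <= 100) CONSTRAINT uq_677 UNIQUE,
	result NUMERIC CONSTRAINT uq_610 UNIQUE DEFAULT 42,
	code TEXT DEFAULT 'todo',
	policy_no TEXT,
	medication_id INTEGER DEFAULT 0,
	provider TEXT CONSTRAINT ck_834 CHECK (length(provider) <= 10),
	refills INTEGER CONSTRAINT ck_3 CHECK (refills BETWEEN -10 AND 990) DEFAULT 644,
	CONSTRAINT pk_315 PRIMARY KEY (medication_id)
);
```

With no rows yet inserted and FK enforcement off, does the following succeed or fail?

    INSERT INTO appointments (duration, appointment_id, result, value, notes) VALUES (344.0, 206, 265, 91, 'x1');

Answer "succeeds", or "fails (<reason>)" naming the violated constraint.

succeeds

NOT NULL columns: notes is supplied; policy_no defaults to 'new'.
CHECK constraints: 344.0 satisfies (duration > 0.0).
No constraint is violated.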